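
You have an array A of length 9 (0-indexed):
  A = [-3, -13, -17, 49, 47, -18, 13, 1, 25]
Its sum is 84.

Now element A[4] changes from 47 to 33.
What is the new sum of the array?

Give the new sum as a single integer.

Old value at index 4: 47
New value at index 4: 33
Delta = 33 - 47 = -14
New sum = old_sum + delta = 84 + (-14) = 70

Answer: 70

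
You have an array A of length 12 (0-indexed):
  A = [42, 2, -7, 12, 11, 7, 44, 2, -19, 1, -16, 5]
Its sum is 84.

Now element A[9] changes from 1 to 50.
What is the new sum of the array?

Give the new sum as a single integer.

Answer: 133

Derivation:
Old value at index 9: 1
New value at index 9: 50
Delta = 50 - 1 = 49
New sum = old_sum + delta = 84 + (49) = 133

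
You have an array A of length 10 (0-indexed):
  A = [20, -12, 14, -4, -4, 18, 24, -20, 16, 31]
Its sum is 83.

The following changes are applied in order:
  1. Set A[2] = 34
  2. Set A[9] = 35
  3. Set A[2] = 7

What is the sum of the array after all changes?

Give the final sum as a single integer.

Initial sum: 83
Change 1: A[2] 14 -> 34, delta = 20, sum = 103
Change 2: A[9] 31 -> 35, delta = 4, sum = 107
Change 3: A[2] 34 -> 7, delta = -27, sum = 80

Answer: 80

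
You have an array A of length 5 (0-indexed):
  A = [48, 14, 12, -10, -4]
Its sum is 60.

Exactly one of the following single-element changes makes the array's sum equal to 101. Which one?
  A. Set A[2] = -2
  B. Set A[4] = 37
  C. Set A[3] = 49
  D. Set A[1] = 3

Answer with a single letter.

Answer: B

Derivation:
Option A: A[2] 12->-2, delta=-14, new_sum=60+(-14)=46
Option B: A[4] -4->37, delta=41, new_sum=60+(41)=101 <-- matches target
Option C: A[3] -10->49, delta=59, new_sum=60+(59)=119
Option D: A[1] 14->3, delta=-11, new_sum=60+(-11)=49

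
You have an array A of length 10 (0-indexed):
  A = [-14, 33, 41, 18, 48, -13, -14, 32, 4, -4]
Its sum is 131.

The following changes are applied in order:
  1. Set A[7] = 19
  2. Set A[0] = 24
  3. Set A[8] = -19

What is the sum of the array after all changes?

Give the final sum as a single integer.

Answer: 133

Derivation:
Initial sum: 131
Change 1: A[7] 32 -> 19, delta = -13, sum = 118
Change 2: A[0] -14 -> 24, delta = 38, sum = 156
Change 3: A[8] 4 -> -19, delta = -23, sum = 133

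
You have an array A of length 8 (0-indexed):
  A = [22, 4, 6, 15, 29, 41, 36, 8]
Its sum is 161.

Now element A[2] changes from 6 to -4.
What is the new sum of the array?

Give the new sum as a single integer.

Answer: 151

Derivation:
Old value at index 2: 6
New value at index 2: -4
Delta = -4 - 6 = -10
New sum = old_sum + delta = 161 + (-10) = 151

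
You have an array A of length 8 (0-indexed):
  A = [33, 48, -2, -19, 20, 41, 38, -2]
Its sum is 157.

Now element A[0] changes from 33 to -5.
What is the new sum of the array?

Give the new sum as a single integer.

Old value at index 0: 33
New value at index 0: -5
Delta = -5 - 33 = -38
New sum = old_sum + delta = 157 + (-38) = 119

Answer: 119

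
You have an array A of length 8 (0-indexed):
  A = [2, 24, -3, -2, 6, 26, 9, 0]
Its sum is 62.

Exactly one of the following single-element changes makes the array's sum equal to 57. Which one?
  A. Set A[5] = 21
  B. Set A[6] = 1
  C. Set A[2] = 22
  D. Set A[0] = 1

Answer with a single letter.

Option A: A[5] 26->21, delta=-5, new_sum=62+(-5)=57 <-- matches target
Option B: A[6] 9->1, delta=-8, new_sum=62+(-8)=54
Option C: A[2] -3->22, delta=25, new_sum=62+(25)=87
Option D: A[0] 2->1, delta=-1, new_sum=62+(-1)=61

Answer: A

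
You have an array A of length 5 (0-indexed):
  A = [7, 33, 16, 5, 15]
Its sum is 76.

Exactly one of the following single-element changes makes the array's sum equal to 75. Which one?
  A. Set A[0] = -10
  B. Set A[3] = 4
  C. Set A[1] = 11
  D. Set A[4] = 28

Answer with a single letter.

Answer: B

Derivation:
Option A: A[0] 7->-10, delta=-17, new_sum=76+(-17)=59
Option B: A[3] 5->4, delta=-1, new_sum=76+(-1)=75 <-- matches target
Option C: A[1] 33->11, delta=-22, new_sum=76+(-22)=54
Option D: A[4] 15->28, delta=13, new_sum=76+(13)=89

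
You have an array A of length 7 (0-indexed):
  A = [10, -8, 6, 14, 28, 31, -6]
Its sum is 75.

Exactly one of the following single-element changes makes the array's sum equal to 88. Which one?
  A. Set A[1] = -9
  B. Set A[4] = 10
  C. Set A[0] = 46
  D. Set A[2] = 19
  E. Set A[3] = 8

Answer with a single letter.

Answer: D

Derivation:
Option A: A[1] -8->-9, delta=-1, new_sum=75+(-1)=74
Option B: A[4] 28->10, delta=-18, new_sum=75+(-18)=57
Option C: A[0] 10->46, delta=36, new_sum=75+(36)=111
Option D: A[2] 6->19, delta=13, new_sum=75+(13)=88 <-- matches target
Option E: A[3] 14->8, delta=-6, new_sum=75+(-6)=69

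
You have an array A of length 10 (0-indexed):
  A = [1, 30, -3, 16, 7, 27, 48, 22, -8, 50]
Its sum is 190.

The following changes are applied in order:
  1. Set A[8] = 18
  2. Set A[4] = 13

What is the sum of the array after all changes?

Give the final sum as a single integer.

Answer: 222

Derivation:
Initial sum: 190
Change 1: A[8] -8 -> 18, delta = 26, sum = 216
Change 2: A[4] 7 -> 13, delta = 6, sum = 222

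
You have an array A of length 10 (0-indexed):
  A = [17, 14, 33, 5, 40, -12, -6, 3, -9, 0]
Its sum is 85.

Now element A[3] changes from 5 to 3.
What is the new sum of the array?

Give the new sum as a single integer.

Old value at index 3: 5
New value at index 3: 3
Delta = 3 - 5 = -2
New sum = old_sum + delta = 85 + (-2) = 83

Answer: 83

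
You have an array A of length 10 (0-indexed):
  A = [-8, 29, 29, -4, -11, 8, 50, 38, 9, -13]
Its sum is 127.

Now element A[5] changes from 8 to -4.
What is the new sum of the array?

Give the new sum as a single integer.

Old value at index 5: 8
New value at index 5: -4
Delta = -4 - 8 = -12
New sum = old_sum + delta = 127 + (-12) = 115

Answer: 115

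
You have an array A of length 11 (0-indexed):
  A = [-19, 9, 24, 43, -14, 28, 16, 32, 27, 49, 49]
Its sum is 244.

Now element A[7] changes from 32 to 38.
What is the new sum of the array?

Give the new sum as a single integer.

Old value at index 7: 32
New value at index 7: 38
Delta = 38 - 32 = 6
New sum = old_sum + delta = 244 + (6) = 250

Answer: 250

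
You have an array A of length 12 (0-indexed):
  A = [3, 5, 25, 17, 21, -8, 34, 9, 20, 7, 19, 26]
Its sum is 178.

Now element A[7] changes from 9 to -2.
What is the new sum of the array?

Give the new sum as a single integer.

Answer: 167

Derivation:
Old value at index 7: 9
New value at index 7: -2
Delta = -2 - 9 = -11
New sum = old_sum + delta = 178 + (-11) = 167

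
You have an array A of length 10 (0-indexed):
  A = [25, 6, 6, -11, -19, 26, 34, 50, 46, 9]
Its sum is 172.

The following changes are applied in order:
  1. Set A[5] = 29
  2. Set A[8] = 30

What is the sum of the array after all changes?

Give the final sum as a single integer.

Initial sum: 172
Change 1: A[5] 26 -> 29, delta = 3, sum = 175
Change 2: A[8] 46 -> 30, delta = -16, sum = 159

Answer: 159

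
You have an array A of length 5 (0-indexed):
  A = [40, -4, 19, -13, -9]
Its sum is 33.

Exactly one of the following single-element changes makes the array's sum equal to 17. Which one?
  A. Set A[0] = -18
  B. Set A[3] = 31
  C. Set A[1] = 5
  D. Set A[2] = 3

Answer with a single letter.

Answer: D

Derivation:
Option A: A[0] 40->-18, delta=-58, new_sum=33+(-58)=-25
Option B: A[3] -13->31, delta=44, new_sum=33+(44)=77
Option C: A[1] -4->5, delta=9, new_sum=33+(9)=42
Option D: A[2] 19->3, delta=-16, new_sum=33+(-16)=17 <-- matches target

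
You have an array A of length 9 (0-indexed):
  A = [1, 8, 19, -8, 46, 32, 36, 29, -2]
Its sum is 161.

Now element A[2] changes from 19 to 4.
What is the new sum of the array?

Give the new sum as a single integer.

Old value at index 2: 19
New value at index 2: 4
Delta = 4 - 19 = -15
New sum = old_sum + delta = 161 + (-15) = 146

Answer: 146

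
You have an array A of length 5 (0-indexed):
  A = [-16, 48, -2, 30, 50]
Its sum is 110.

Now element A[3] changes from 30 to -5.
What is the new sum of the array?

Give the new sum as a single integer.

Old value at index 3: 30
New value at index 3: -5
Delta = -5 - 30 = -35
New sum = old_sum + delta = 110 + (-35) = 75

Answer: 75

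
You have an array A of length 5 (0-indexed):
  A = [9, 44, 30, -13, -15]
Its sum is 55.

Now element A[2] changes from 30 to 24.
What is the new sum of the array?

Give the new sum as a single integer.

Answer: 49

Derivation:
Old value at index 2: 30
New value at index 2: 24
Delta = 24 - 30 = -6
New sum = old_sum + delta = 55 + (-6) = 49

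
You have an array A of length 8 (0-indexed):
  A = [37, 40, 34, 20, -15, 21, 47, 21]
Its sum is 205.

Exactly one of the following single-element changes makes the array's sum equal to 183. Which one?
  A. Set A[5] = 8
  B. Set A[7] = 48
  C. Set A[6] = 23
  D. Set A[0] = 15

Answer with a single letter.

Option A: A[5] 21->8, delta=-13, new_sum=205+(-13)=192
Option B: A[7] 21->48, delta=27, new_sum=205+(27)=232
Option C: A[6] 47->23, delta=-24, new_sum=205+(-24)=181
Option D: A[0] 37->15, delta=-22, new_sum=205+(-22)=183 <-- matches target

Answer: D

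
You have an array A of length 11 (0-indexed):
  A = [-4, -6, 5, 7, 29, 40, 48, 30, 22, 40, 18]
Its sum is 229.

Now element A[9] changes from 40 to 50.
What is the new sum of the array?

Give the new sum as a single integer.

Answer: 239

Derivation:
Old value at index 9: 40
New value at index 9: 50
Delta = 50 - 40 = 10
New sum = old_sum + delta = 229 + (10) = 239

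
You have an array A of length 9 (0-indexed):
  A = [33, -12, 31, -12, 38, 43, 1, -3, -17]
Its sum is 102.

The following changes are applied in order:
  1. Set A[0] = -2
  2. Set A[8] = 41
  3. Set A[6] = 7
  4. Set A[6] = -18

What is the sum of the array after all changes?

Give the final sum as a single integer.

Answer: 106

Derivation:
Initial sum: 102
Change 1: A[0] 33 -> -2, delta = -35, sum = 67
Change 2: A[8] -17 -> 41, delta = 58, sum = 125
Change 3: A[6] 1 -> 7, delta = 6, sum = 131
Change 4: A[6] 7 -> -18, delta = -25, sum = 106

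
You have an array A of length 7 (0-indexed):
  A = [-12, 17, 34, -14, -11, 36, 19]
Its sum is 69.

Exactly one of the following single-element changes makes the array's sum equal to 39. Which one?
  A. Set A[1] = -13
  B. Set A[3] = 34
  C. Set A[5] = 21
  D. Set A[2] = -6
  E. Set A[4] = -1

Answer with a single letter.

Option A: A[1] 17->-13, delta=-30, new_sum=69+(-30)=39 <-- matches target
Option B: A[3] -14->34, delta=48, new_sum=69+(48)=117
Option C: A[5] 36->21, delta=-15, new_sum=69+(-15)=54
Option D: A[2] 34->-6, delta=-40, new_sum=69+(-40)=29
Option E: A[4] -11->-1, delta=10, new_sum=69+(10)=79

Answer: A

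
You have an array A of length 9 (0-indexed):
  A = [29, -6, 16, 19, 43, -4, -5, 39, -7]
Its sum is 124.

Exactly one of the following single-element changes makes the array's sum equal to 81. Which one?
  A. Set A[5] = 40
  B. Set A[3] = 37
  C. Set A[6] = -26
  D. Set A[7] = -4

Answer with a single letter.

Answer: D

Derivation:
Option A: A[5] -4->40, delta=44, new_sum=124+(44)=168
Option B: A[3] 19->37, delta=18, new_sum=124+(18)=142
Option C: A[6] -5->-26, delta=-21, new_sum=124+(-21)=103
Option D: A[7] 39->-4, delta=-43, new_sum=124+(-43)=81 <-- matches target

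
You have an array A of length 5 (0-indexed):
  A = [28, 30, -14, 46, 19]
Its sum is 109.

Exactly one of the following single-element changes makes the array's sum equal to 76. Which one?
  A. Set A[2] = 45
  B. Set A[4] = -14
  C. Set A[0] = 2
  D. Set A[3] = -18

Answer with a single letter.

Answer: B

Derivation:
Option A: A[2] -14->45, delta=59, new_sum=109+(59)=168
Option B: A[4] 19->-14, delta=-33, new_sum=109+(-33)=76 <-- matches target
Option C: A[0] 28->2, delta=-26, new_sum=109+(-26)=83
Option D: A[3] 46->-18, delta=-64, new_sum=109+(-64)=45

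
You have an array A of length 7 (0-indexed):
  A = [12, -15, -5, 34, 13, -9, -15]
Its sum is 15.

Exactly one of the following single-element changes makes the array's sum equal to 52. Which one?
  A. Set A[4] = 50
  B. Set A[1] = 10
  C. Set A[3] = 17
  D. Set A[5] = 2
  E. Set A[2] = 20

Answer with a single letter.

Answer: A

Derivation:
Option A: A[4] 13->50, delta=37, new_sum=15+(37)=52 <-- matches target
Option B: A[1] -15->10, delta=25, new_sum=15+(25)=40
Option C: A[3] 34->17, delta=-17, new_sum=15+(-17)=-2
Option D: A[5] -9->2, delta=11, new_sum=15+(11)=26
Option E: A[2] -5->20, delta=25, new_sum=15+(25)=40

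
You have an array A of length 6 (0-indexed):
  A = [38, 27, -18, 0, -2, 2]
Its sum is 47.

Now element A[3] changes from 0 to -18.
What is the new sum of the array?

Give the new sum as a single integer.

Answer: 29

Derivation:
Old value at index 3: 0
New value at index 3: -18
Delta = -18 - 0 = -18
New sum = old_sum + delta = 47 + (-18) = 29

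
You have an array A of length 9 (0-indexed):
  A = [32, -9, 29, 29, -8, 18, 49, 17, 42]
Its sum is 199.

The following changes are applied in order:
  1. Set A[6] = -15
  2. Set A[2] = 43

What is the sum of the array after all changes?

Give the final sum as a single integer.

Initial sum: 199
Change 1: A[6] 49 -> -15, delta = -64, sum = 135
Change 2: A[2] 29 -> 43, delta = 14, sum = 149

Answer: 149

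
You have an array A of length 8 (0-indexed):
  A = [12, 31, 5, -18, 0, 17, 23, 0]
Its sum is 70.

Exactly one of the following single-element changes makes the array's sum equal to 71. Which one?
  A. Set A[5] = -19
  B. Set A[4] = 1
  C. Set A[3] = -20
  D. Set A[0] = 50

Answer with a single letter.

Option A: A[5] 17->-19, delta=-36, new_sum=70+(-36)=34
Option B: A[4] 0->1, delta=1, new_sum=70+(1)=71 <-- matches target
Option C: A[3] -18->-20, delta=-2, new_sum=70+(-2)=68
Option D: A[0] 12->50, delta=38, new_sum=70+(38)=108

Answer: B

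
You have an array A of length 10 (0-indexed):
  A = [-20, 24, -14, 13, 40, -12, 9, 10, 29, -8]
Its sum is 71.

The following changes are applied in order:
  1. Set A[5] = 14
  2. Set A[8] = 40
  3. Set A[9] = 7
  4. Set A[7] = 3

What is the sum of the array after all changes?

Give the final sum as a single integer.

Answer: 116

Derivation:
Initial sum: 71
Change 1: A[5] -12 -> 14, delta = 26, sum = 97
Change 2: A[8] 29 -> 40, delta = 11, sum = 108
Change 3: A[9] -8 -> 7, delta = 15, sum = 123
Change 4: A[7] 10 -> 3, delta = -7, sum = 116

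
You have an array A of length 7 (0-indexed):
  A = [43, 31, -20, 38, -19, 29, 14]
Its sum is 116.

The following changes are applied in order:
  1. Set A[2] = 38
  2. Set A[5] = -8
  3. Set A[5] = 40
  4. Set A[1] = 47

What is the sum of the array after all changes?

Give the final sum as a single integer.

Answer: 201

Derivation:
Initial sum: 116
Change 1: A[2] -20 -> 38, delta = 58, sum = 174
Change 2: A[5] 29 -> -8, delta = -37, sum = 137
Change 3: A[5] -8 -> 40, delta = 48, sum = 185
Change 4: A[1] 31 -> 47, delta = 16, sum = 201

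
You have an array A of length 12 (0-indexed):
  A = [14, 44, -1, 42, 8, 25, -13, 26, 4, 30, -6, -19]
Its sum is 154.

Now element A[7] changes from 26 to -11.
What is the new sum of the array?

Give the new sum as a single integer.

Answer: 117

Derivation:
Old value at index 7: 26
New value at index 7: -11
Delta = -11 - 26 = -37
New sum = old_sum + delta = 154 + (-37) = 117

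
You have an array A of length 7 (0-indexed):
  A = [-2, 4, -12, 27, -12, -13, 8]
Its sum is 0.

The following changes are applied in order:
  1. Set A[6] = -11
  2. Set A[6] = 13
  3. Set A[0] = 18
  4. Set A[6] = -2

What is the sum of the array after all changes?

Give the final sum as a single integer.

Initial sum: 0
Change 1: A[6] 8 -> -11, delta = -19, sum = -19
Change 2: A[6] -11 -> 13, delta = 24, sum = 5
Change 3: A[0] -2 -> 18, delta = 20, sum = 25
Change 4: A[6] 13 -> -2, delta = -15, sum = 10

Answer: 10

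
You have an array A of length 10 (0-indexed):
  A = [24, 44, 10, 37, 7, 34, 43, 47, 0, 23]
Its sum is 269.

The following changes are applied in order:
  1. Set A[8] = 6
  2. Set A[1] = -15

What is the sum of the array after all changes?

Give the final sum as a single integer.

Answer: 216

Derivation:
Initial sum: 269
Change 1: A[8] 0 -> 6, delta = 6, sum = 275
Change 2: A[1] 44 -> -15, delta = -59, sum = 216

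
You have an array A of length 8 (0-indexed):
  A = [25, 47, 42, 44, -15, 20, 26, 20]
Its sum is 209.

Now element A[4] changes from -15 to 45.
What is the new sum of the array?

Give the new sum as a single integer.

Old value at index 4: -15
New value at index 4: 45
Delta = 45 - -15 = 60
New sum = old_sum + delta = 209 + (60) = 269

Answer: 269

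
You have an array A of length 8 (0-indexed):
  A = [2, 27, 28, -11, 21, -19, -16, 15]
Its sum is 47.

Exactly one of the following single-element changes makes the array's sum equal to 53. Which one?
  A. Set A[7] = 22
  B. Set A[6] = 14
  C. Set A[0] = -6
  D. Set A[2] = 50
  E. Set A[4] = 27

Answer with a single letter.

Answer: E

Derivation:
Option A: A[7] 15->22, delta=7, new_sum=47+(7)=54
Option B: A[6] -16->14, delta=30, new_sum=47+(30)=77
Option C: A[0] 2->-6, delta=-8, new_sum=47+(-8)=39
Option D: A[2] 28->50, delta=22, new_sum=47+(22)=69
Option E: A[4] 21->27, delta=6, new_sum=47+(6)=53 <-- matches target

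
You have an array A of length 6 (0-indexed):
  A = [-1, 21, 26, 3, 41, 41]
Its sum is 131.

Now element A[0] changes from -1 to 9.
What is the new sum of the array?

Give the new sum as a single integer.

Answer: 141

Derivation:
Old value at index 0: -1
New value at index 0: 9
Delta = 9 - -1 = 10
New sum = old_sum + delta = 131 + (10) = 141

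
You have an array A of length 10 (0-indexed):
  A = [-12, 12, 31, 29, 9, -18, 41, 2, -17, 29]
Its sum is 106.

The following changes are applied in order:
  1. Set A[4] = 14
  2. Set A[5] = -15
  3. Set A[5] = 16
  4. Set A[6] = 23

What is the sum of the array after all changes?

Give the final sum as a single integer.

Answer: 127

Derivation:
Initial sum: 106
Change 1: A[4] 9 -> 14, delta = 5, sum = 111
Change 2: A[5] -18 -> -15, delta = 3, sum = 114
Change 3: A[5] -15 -> 16, delta = 31, sum = 145
Change 4: A[6] 41 -> 23, delta = -18, sum = 127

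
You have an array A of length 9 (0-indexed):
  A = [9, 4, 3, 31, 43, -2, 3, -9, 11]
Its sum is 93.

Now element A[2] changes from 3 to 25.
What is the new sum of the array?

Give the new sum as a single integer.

Old value at index 2: 3
New value at index 2: 25
Delta = 25 - 3 = 22
New sum = old_sum + delta = 93 + (22) = 115

Answer: 115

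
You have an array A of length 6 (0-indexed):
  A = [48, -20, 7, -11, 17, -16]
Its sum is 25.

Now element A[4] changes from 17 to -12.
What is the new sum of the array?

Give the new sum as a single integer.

Answer: -4

Derivation:
Old value at index 4: 17
New value at index 4: -12
Delta = -12 - 17 = -29
New sum = old_sum + delta = 25 + (-29) = -4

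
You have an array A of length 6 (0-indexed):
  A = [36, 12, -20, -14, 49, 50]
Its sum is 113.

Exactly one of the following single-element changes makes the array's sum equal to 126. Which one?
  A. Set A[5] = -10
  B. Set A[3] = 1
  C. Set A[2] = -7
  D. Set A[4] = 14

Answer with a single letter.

Answer: C

Derivation:
Option A: A[5] 50->-10, delta=-60, new_sum=113+(-60)=53
Option B: A[3] -14->1, delta=15, new_sum=113+(15)=128
Option C: A[2] -20->-7, delta=13, new_sum=113+(13)=126 <-- matches target
Option D: A[4] 49->14, delta=-35, new_sum=113+(-35)=78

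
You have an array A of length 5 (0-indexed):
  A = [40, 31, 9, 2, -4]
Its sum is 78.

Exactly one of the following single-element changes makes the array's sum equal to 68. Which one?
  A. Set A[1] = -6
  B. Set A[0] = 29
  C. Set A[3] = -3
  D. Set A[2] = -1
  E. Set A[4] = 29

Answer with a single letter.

Option A: A[1] 31->-6, delta=-37, new_sum=78+(-37)=41
Option B: A[0] 40->29, delta=-11, new_sum=78+(-11)=67
Option C: A[3] 2->-3, delta=-5, new_sum=78+(-5)=73
Option D: A[2] 9->-1, delta=-10, new_sum=78+(-10)=68 <-- matches target
Option E: A[4] -4->29, delta=33, new_sum=78+(33)=111

Answer: D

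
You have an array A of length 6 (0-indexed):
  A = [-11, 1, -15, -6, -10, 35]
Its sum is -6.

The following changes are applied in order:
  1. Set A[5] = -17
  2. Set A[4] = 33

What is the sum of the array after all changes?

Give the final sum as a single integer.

Answer: -15

Derivation:
Initial sum: -6
Change 1: A[5] 35 -> -17, delta = -52, sum = -58
Change 2: A[4] -10 -> 33, delta = 43, sum = -15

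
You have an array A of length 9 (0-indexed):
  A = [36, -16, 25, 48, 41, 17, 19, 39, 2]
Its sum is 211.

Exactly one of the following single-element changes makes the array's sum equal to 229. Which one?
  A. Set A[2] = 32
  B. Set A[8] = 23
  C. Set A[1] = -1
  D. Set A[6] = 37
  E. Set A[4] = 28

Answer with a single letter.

Answer: D

Derivation:
Option A: A[2] 25->32, delta=7, new_sum=211+(7)=218
Option B: A[8] 2->23, delta=21, new_sum=211+(21)=232
Option C: A[1] -16->-1, delta=15, new_sum=211+(15)=226
Option D: A[6] 19->37, delta=18, new_sum=211+(18)=229 <-- matches target
Option E: A[4] 41->28, delta=-13, new_sum=211+(-13)=198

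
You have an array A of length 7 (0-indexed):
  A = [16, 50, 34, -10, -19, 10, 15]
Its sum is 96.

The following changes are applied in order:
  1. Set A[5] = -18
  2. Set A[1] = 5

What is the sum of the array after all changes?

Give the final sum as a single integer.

Initial sum: 96
Change 1: A[5] 10 -> -18, delta = -28, sum = 68
Change 2: A[1] 50 -> 5, delta = -45, sum = 23

Answer: 23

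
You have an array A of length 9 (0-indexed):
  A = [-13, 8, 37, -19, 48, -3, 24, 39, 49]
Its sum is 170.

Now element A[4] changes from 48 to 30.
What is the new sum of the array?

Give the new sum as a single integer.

Old value at index 4: 48
New value at index 4: 30
Delta = 30 - 48 = -18
New sum = old_sum + delta = 170 + (-18) = 152

Answer: 152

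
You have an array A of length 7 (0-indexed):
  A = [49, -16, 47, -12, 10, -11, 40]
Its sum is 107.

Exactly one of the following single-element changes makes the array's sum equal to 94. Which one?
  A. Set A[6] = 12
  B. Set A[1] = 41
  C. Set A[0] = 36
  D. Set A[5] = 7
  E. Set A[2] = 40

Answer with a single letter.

Answer: C

Derivation:
Option A: A[6] 40->12, delta=-28, new_sum=107+(-28)=79
Option B: A[1] -16->41, delta=57, new_sum=107+(57)=164
Option C: A[0] 49->36, delta=-13, new_sum=107+(-13)=94 <-- matches target
Option D: A[5] -11->7, delta=18, new_sum=107+(18)=125
Option E: A[2] 47->40, delta=-7, new_sum=107+(-7)=100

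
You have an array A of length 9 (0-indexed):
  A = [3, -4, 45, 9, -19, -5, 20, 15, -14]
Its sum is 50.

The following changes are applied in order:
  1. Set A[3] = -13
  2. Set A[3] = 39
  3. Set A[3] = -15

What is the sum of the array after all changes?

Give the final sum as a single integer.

Initial sum: 50
Change 1: A[3] 9 -> -13, delta = -22, sum = 28
Change 2: A[3] -13 -> 39, delta = 52, sum = 80
Change 3: A[3] 39 -> -15, delta = -54, sum = 26

Answer: 26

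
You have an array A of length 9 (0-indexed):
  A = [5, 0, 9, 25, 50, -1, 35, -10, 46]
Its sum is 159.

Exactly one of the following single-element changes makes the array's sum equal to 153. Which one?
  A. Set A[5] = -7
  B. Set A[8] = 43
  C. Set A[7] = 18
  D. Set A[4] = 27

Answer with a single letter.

Answer: A

Derivation:
Option A: A[5] -1->-7, delta=-6, new_sum=159+(-6)=153 <-- matches target
Option B: A[8] 46->43, delta=-3, new_sum=159+(-3)=156
Option C: A[7] -10->18, delta=28, new_sum=159+(28)=187
Option D: A[4] 50->27, delta=-23, new_sum=159+(-23)=136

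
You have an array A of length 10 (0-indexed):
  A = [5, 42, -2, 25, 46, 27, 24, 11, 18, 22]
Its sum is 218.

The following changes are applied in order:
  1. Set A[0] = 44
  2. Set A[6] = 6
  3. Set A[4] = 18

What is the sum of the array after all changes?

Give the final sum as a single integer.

Answer: 211

Derivation:
Initial sum: 218
Change 1: A[0] 5 -> 44, delta = 39, sum = 257
Change 2: A[6] 24 -> 6, delta = -18, sum = 239
Change 3: A[4] 46 -> 18, delta = -28, sum = 211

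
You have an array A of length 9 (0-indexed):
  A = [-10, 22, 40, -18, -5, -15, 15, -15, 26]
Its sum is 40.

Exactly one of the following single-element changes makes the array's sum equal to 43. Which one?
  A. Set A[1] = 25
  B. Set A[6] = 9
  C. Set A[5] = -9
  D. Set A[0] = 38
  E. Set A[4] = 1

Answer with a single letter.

Answer: A

Derivation:
Option A: A[1] 22->25, delta=3, new_sum=40+(3)=43 <-- matches target
Option B: A[6] 15->9, delta=-6, new_sum=40+(-6)=34
Option C: A[5] -15->-9, delta=6, new_sum=40+(6)=46
Option D: A[0] -10->38, delta=48, new_sum=40+(48)=88
Option E: A[4] -5->1, delta=6, new_sum=40+(6)=46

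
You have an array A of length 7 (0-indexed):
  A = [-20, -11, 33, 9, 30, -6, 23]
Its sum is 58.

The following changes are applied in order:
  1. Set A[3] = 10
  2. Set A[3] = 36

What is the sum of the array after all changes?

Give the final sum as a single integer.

Initial sum: 58
Change 1: A[3] 9 -> 10, delta = 1, sum = 59
Change 2: A[3] 10 -> 36, delta = 26, sum = 85

Answer: 85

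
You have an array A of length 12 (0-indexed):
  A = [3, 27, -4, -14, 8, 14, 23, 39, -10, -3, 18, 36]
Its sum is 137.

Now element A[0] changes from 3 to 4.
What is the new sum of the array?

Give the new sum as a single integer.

Answer: 138

Derivation:
Old value at index 0: 3
New value at index 0: 4
Delta = 4 - 3 = 1
New sum = old_sum + delta = 137 + (1) = 138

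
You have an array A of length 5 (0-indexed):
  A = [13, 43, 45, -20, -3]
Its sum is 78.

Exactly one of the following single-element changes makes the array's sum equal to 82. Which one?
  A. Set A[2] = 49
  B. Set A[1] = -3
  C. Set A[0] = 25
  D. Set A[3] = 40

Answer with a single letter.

Answer: A

Derivation:
Option A: A[2] 45->49, delta=4, new_sum=78+(4)=82 <-- matches target
Option B: A[1] 43->-3, delta=-46, new_sum=78+(-46)=32
Option C: A[0] 13->25, delta=12, new_sum=78+(12)=90
Option D: A[3] -20->40, delta=60, new_sum=78+(60)=138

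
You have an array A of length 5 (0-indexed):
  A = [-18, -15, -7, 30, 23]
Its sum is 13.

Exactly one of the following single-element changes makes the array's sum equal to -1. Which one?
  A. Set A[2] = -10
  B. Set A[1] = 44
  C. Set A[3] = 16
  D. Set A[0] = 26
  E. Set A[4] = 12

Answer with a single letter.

Option A: A[2] -7->-10, delta=-3, new_sum=13+(-3)=10
Option B: A[1] -15->44, delta=59, new_sum=13+(59)=72
Option C: A[3] 30->16, delta=-14, new_sum=13+(-14)=-1 <-- matches target
Option D: A[0] -18->26, delta=44, new_sum=13+(44)=57
Option E: A[4] 23->12, delta=-11, new_sum=13+(-11)=2

Answer: C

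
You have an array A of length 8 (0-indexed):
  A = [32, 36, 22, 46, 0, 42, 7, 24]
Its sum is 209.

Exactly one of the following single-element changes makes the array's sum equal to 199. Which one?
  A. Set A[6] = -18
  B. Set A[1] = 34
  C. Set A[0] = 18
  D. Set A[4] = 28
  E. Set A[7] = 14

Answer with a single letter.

Answer: E

Derivation:
Option A: A[6] 7->-18, delta=-25, new_sum=209+(-25)=184
Option B: A[1] 36->34, delta=-2, new_sum=209+(-2)=207
Option C: A[0] 32->18, delta=-14, new_sum=209+(-14)=195
Option D: A[4] 0->28, delta=28, new_sum=209+(28)=237
Option E: A[7] 24->14, delta=-10, new_sum=209+(-10)=199 <-- matches target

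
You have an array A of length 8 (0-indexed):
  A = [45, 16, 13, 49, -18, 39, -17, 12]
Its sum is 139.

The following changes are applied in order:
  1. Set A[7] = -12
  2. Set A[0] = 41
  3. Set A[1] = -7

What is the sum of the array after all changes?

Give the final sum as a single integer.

Answer: 88

Derivation:
Initial sum: 139
Change 1: A[7] 12 -> -12, delta = -24, sum = 115
Change 2: A[0] 45 -> 41, delta = -4, sum = 111
Change 3: A[1] 16 -> -7, delta = -23, sum = 88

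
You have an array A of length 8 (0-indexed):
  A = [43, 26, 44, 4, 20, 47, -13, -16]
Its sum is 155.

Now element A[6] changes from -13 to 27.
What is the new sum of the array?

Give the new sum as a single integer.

Answer: 195

Derivation:
Old value at index 6: -13
New value at index 6: 27
Delta = 27 - -13 = 40
New sum = old_sum + delta = 155 + (40) = 195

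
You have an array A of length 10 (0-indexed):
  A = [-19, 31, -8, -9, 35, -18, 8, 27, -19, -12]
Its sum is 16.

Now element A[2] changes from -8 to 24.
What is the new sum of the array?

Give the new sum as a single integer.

Answer: 48

Derivation:
Old value at index 2: -8
New value at index 2: 24
Delta = 24 - -8 = 32
New sum = old_sum + delta = 16 + (32) = 48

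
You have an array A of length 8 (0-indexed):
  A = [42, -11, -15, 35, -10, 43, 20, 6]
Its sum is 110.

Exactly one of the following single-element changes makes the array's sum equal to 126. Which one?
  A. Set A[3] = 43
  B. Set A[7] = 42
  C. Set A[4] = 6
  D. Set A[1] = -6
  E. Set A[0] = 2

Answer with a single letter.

Answer: C

Derivation:
Option A: A[3] 35->43, delta=8, new_sum=110+(8)=118
Option B: A[7] 6->42, delta=36, new_sum=110+(36)=146
Option C: A[4] -10->6, delta=16, new_sum=110+(16)=126 <-- matches target
Option D: A[1] -11->-6, delta=5, new_sum=110+(5)=115
Option E: A[0] 42->2, delta=-40, new_sum=110+(-40)=70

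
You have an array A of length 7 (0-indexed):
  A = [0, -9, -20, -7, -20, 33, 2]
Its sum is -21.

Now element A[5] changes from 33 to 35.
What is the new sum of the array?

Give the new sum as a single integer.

Answer: -19

Derivation:
Old value at index 5: 33
New value at index 5: 35
Delta = 35 - 33 = 2
New sum = old_sum + delta = -21 + (2) = -19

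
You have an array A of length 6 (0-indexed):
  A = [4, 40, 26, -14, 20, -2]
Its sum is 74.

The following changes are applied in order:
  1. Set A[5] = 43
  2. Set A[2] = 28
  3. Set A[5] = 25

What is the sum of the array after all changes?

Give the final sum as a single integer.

Answer: 103

Derivation:
Initial sum: 74
Change 1: A[5] -2 -> 43, delta = 45, sum = 119
Change 2: A[2] 26 -> 28, delta = 2, sum = 121
Change 3: A[5] 43 -> 25, delta = -18, sum = 103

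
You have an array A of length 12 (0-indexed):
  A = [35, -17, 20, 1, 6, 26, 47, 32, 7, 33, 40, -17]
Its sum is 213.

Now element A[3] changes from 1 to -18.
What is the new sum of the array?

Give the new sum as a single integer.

Old value at index 3: 1
New value at index 3: -18
Delta = -18 - 1 = -19
New sum = old_sum + delta = 213 + (-19) = 194

Answer: 194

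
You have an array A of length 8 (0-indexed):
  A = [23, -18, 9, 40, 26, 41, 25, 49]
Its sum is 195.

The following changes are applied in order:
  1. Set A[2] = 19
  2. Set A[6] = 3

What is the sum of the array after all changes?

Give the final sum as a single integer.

Answer: 183

Derivation:
Initial sum: 195
Change 1: A[2] 9 -> 19, delta = 10, sum = 205
Change 2: A[6] 25 -> 3, delta = -22, sum = 183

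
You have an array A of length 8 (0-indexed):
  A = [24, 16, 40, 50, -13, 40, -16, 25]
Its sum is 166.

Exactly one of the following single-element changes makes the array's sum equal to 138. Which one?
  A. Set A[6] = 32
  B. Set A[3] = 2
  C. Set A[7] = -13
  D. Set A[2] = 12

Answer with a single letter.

Option A: A[6] -16->32, delta=48, new_sum=166+(48)=214
Option B: A[3] 50->2, delta=-48, new_sum=166+(-48)=118
Option C: A[7] 25->-13, delta=-38, new_sum=166+(-38)=128
Option D: A[2] 40->12, delta=-28, new_sum=166+(-28)=138 <-- matches target

Answer: D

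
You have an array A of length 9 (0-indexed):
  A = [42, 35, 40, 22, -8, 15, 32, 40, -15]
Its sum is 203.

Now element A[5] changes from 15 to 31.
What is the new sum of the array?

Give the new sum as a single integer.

Answer: 219

Derivation:
Old value at index 5: 15
New value at index 5: 31
Delta = 31 - 15 = 16
New sum = old_sum + delta = 203 + (16) = 219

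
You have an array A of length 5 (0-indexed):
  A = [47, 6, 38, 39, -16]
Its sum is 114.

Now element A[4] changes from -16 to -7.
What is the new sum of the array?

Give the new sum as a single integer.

Old value at index 4: -16
New value at index 4: -7
Delta = -7 - -16 = 9
New sum = old_sum + delta = 114 + (9) = 123

Answer: 123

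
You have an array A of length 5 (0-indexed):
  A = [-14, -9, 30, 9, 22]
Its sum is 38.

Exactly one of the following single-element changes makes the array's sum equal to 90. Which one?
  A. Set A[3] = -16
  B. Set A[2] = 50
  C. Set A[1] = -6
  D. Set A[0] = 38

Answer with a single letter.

Answer: D

Derivation:
Option A: A[3] 9->-16, delta=-25, new_sum=38+(-25)=13
Option B: A[2] 30->50, delta=20, new_sum=38+(20)=58
Option C: A[1] -9->-6, delta=3, new_sum=38+(3)=41
Option D: A[0] -14->38, delta=52, new_sum=38+(52)=90 <-- matches target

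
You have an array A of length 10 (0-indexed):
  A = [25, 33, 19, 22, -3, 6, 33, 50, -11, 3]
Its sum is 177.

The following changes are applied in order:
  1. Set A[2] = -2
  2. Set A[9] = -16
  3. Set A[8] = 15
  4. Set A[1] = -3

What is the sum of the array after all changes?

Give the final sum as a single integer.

Answer: 127

Derivation:
Initial sum: 177
Change 1: A[2] 19 -> -2, delta = -21, sum = 156
Change 2: A[9] 3 -> -16, delta = -19, sum = 137
Change 3: A[8] -11 -> 15, delta = 26, sum = 163
Change 4: A[1] 33 -> -3, delta = -36, sum = 127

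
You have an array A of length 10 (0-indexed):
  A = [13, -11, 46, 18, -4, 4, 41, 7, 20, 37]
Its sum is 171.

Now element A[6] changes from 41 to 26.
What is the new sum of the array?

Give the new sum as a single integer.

Answer: 156

Derivation:
Old value at index 6: 41
New value at index 6: 26
Delta = 26 - 41 = -15
New sum = old_sum + delta = 171 + (-15) = 156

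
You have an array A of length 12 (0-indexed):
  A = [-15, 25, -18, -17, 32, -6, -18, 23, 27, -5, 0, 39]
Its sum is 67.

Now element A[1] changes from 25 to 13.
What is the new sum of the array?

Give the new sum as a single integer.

Old value at index 1: 25
New value at index 1: 13
Delta = 13 - 25 = -12
New sum = old_sum + delta = 67 + (-12) = 55

Answer: 55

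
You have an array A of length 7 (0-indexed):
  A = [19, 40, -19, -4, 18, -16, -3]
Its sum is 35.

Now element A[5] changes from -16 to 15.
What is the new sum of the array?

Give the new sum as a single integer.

Old value at index 5: -16
New value at index 5: 15
Delta = 15 - -16 = 31
New sum = old_sum + delta = 35 + (31) = 66

Answer: 66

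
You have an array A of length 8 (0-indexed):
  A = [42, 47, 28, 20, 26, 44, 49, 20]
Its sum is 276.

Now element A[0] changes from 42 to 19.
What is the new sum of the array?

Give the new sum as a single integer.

Answer: 253

Derivation:
Old value at index 0: 42
New value at index 0: 19
Delta = 19 - 42 = -23
New sum = old_sum + delta = 276 + (-23) = 253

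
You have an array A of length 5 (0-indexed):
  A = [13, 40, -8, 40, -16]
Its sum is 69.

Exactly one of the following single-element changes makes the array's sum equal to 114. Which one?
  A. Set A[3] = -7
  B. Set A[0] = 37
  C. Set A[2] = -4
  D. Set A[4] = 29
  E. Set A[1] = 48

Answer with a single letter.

Option A: A[3] 40->-7, delta=-47, new_sum=69+(-47)=22
Option B: A[0] 13->37, delta=24, new_sum=69+(24)=93
Option C: A[2] -8->-4, delta=4, new_sum=69+(4)=73
Option D: A[4] -16->29, delta=45, new_sum=69+(45)=114 <-- matches target
Option E: A[1] 40->48, delta=8, new_sum=69+(8)=77

Answer: D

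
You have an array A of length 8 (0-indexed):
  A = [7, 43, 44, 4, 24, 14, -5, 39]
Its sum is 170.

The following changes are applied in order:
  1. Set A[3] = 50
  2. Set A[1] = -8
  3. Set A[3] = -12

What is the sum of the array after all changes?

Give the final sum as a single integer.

Answer: 103

Derivation:
Initial sum: 170
Change 1: A[3] 4 -> 50, delta = 46, sum = 216
Change 2: A[1] 43 -> -8, delta = -51, sum = 165
Change 3: A[3] 50 -> -12, delta = -62, sum = 103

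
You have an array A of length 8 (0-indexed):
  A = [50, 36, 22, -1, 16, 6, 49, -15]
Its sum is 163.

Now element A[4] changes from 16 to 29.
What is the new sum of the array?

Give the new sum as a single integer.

Answer: 176

Derivation:
Old value at index 4: 16
New value at index 4: 29
Delta = 29 - 16 = 13
New sum = old_sum + delta = 163 + (13) = 176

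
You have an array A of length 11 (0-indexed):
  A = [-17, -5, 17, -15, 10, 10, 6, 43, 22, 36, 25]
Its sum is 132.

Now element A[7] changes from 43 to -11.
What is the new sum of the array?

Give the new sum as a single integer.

Old value at index 7: 43
New value at index 7: -11
Delta = -11 - 43 = -54
New sum = old_sum + delta = 132 + (-54) = 78

Answer: 78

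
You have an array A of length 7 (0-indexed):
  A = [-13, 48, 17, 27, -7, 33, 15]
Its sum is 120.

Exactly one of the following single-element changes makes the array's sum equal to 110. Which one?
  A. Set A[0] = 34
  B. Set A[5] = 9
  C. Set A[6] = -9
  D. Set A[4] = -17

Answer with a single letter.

Option A: A[0] -13->34, delta=47, new_sum=120+(47)=167
Option B: A[5] 33->9, delta=-24, new_sum=120+(-24)=96
Option C: A[6] 15->-9, delta=-24, new_sum=120+(-24)=96
Option D: A[4] -7->-17, delta=-10, new_sum=120+(-10)=110 <-- matches target

Answer: D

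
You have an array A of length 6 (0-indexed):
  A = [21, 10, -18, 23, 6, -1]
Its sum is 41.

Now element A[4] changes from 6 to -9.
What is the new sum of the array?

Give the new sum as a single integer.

Old value at index 4: 6
New value at index 4: -9
Delta = -9 - 6 = -15
New sum = old_sum + delta = 41 + (-15) = 26

Answer: 26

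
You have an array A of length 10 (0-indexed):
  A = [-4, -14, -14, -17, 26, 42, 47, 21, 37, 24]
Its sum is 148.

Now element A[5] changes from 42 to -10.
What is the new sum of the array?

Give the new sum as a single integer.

Old value at index 5: 42
New value at index 5: -10
Delta = -10 - 42 = -52
New sum = old_sum + delta = 148 + (-52) = 96

Answer: 96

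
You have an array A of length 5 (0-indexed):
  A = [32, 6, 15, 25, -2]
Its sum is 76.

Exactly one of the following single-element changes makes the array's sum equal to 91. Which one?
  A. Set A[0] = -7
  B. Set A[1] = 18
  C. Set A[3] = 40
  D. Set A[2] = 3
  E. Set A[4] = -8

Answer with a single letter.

Option A: A[0] 32->-7, delta=-39, new_sum=76+(-39)=37
Option B: A[1] 6->18, delta=12, new_sum=76+(12)=88
Option C: A[3] 25->40, delta=15, new_sum=76+(15)=91 <-- matches target
Option D: A[2] 15->3, delta=-12, new_sum=76+(-12)=64
Option E: A[4] -2->-8, delta=-6, new_sum=76+(-6)=70

Answer: C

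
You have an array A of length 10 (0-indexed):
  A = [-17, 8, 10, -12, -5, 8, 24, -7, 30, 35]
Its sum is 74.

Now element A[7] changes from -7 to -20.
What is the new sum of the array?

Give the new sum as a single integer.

Answer: 61

Derivation:
Old value at index 7: -7
New value at index 7: -20
Delta = -20 - -7 = -13
New sum = old_sum + delta = 74 + (-13) = 61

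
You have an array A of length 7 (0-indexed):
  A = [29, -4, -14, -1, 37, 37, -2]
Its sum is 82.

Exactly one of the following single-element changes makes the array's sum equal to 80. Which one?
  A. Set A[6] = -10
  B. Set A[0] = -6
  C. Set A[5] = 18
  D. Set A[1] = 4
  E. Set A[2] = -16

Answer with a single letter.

Answer: E

Derivation:
Option A: A[6] -2->-10, delta=-8, new_sum=82+(-8)=74
Option B: A[0] 29->-6, delta=-35, new_sum=82+(-35)=47
Option C: A[5] 37->18, delta=-19, new_sum=82+(-19)=63
Option D: A[1] -4->4, delta=8, new_sum=82+(8)=90
Option E: A[2] -14->-16, delta=-2, new_sum=82+(-2)=80 <-- matches target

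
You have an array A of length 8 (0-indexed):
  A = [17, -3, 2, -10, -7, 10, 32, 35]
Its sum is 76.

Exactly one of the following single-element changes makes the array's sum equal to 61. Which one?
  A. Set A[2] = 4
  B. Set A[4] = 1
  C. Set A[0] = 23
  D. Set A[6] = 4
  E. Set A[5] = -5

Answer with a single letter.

Answer: E

Derivation:
Option A: A[2] 2->4, delta=2, new_sum=76+(2)=78
Option B: A[4] -7->1, delta=8, new_sum=76+(8)=84
Option C: A[0] 17->23, delta=6, new_sum=76+(6)=82
Option D: A[6] 32->4, delta=-28, new_sum=76+(-28)=48
Option E: A[5] 10->-5, delta=-15, new_sum=76+(-15)=61 <-- matches target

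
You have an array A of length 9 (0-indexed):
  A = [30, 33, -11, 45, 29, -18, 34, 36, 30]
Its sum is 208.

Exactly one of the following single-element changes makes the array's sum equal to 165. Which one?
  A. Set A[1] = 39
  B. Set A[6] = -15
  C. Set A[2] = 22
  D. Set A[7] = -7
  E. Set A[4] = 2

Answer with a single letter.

Answer: D

Derivation:
Option A: A[1] 33->39, delta=6, new_sum=208+(6)=214
Option B: A[6] 34->-15, delta=-49, new_sum=208+(-49)=159
Option C: A[2] -11->22, delta=33, new_sum=208+(33)=241
Option D: A[7] 36->-7, delta=-43, new_sum=208+(-43)=165 <-- matches target
Option E: A[4] 29->2, delta=-27, new_sum=208+(-27)=181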